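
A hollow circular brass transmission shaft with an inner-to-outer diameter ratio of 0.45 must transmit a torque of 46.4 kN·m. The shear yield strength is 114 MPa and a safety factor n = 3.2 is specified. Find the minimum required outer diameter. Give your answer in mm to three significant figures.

τ_allow = 114/3.2 = 35.62 MPa.
For a hollow shaft τ = 16T/[πd_o³(1−k⁴)] with k = 0.45, so 1−k⁴ = 0.9590.
d_o³ = 16T/[π τ_allow (1−k⁴)] = 16×4.6400×10^7/(π×35.62×0.9590) = 6.917×10^6 mm³.
d_o = 190.5 mm.

d_o = 191 mm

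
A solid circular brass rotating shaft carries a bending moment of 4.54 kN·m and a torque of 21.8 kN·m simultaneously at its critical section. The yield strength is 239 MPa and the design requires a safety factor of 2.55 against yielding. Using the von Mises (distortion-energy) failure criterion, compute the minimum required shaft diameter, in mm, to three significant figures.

d = 128 mm

σ_allow = σ_y/n = 239/2.55 = 93.73 MPa.
For a solid shaft σ_b = 32M/(πd³) and τ = 16T/(πd³), so the von Mises stress is σ' = (16/πd³)·√(4M²+3T²).
√(4M²+3T²) = √(4×(4.540×10^6)² + 3×(2.180×10^7)²) = 3.884×10^7 N·mm.
d³ = 16×3.884×10^7/(π×93.73) = 2.110×10^6 mm³.
d = 128.3 mm.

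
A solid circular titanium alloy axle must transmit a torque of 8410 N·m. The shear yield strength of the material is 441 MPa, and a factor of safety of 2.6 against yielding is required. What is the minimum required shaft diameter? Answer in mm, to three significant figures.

d = 63.2 mm

Allowable shear stress τ_allow = 441/2.6 = 169.6 MPa.
For a solid shaft τ = 16T/(πd³), so d³ = 16T/(π τ_allow) = 16×8410000/(π×169.6) = 252500 mm³.
d = (252500)^(1/3) = 63.21 mm.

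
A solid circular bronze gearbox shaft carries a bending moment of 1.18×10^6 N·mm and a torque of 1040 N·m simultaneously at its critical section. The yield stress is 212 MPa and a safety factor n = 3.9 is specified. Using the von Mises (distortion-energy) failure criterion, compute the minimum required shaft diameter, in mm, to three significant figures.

σ_allow = σ_y/n = 212/3.9 = 54.36 MPa.
For a solid shaft σ_b = 32M/(πd³) and τ = 16T/(πd³), so the von Mises stress is σ' = (16/πd³)·√(4M²+3T²).
√(4M²+3T²) = √(4×(1.180×10^6)² + 3×(1.040×10^6)²) = 2.969×10^6 N·mm.
d³ = 16×2.969×10^6/(π×54.36) = 278200 mm³.
d = 65.28 mm.

d = 65.3 mm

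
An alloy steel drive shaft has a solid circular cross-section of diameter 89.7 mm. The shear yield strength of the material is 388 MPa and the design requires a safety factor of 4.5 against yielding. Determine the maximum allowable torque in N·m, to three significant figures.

τ_allow = 388/4.5 = 86.22 MPa.
For a solid shaft T_allow = τ_allow·πd³/16; πd³/16 = π×89.7³/16 = 141700 mm³.
T_allow = 86.22×141700 = 1.222×10^7 N·mm = 12220 N·m.

T_allow = 12200 N·m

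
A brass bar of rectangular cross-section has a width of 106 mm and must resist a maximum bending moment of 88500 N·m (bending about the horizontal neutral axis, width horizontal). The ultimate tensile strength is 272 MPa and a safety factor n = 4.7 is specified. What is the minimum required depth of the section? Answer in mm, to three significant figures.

h = 294 mm

σ_allow = 272/4.7 = 57.87 MPa.
For a rectangular section σ = 6M/(bh²), so h² = 6M/(b σ_allow) = 6×8.8500×10^7/(106×57.87) = 86560 mm².
h = 294.2 mm.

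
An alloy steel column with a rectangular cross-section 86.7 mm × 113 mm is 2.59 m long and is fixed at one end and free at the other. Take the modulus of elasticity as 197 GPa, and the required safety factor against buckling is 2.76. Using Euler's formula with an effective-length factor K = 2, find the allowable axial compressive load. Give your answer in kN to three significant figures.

Buckling occurs about the weak axis: I_min = h·b³/12 = 113×86.7³/12 = 6.137×10^6 mm⁴ (b = 86.7 mm is the smaller dimension).
Effective length L_e = KL = 2×2.59 m = 5180 mm.
Euler critical load P_cr = π²EI/L_e² = π²×197000×6.137×10^6/5180² = 444700 N.
P_allow = P_cr/n = 444700/2.76 = 161100 N.

P_allow = 161 kN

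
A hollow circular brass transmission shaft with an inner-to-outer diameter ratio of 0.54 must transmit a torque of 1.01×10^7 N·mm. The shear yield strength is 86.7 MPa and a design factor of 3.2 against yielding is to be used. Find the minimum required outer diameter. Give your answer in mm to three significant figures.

d_o = 128 mm

τ_allow = 86.7/3.2 = 27.09 MPa.
For a hollow shaft τ = 16T/[πd_o³(1−k⁴)] with k = 0.54, so 1−k⁴ = 0.9150.
d_o³ = 16T/[π τ_allow (1−k⁴)] = 16×1.0100×10^7/(π×27.09×0.9150) = 2.075×10^6 mm³.
d_o = 127.5 mm.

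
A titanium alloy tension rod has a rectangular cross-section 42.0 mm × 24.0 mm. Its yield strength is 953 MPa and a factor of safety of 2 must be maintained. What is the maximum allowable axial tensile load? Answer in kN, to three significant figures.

σ_allow = 953/2 = 476.5 MPa.
A = 42.0×24.0 = 1008 mm².
F_allow = σ_allow × A = 476.5×1008 = 480300 N.

F_allow = 480 kN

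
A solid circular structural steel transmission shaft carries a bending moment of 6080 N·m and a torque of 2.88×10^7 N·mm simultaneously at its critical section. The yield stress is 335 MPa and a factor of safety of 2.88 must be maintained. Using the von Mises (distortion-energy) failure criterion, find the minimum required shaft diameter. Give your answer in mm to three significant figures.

σ_allow = σ_y/n = 335/2.88 = 116.3 MPa.
For a solid shaft σ_b = 32M/(πd³) and τ = 16T/(πd³), so the von Mises stress is σ' = (16/πd³)·√(4M²+3T²).
√(4M²+3T²) = √(4×(6.080×10^6)² + 3×(2.880×10^7)²) = 5.134×10^7 N·mm.
d³ = 16×5.134×10^7/(π×116.3) = 2.248×10^6 mm³.
d = 131.0 mm.

d = 131 mm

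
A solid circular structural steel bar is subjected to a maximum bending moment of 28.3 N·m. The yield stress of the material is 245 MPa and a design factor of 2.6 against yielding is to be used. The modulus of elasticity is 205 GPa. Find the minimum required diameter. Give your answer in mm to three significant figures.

σ_allow = 245/2.6 = 94.23 MPa.
For a solid circular section σ = 32M/(πd³), so d³ = 32M/(π σ_allow) = 32×28300/(π×94.23) = 3059 mm³.
d = 14.52 mm.

d = 14.5 mm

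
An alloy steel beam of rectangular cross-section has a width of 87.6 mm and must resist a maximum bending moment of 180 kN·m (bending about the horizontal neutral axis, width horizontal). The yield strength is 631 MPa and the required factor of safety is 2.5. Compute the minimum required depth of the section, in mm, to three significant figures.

h = 221 mm

σ_allow = 631/2.5 = 252.4 MPa.
For a rectangular section σ = 6M/(bh²), so h² = 6M/(b σ_allow) = 6×1.8000×10^8/(87.6×252.4) = 48850 mm².
h = 221.0 mm.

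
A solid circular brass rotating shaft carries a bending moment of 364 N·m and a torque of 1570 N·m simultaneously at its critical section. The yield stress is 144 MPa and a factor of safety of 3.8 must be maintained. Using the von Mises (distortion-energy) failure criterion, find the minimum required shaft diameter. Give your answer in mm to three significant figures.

d = 72.3 mm

σ_allow = σ_y/n = 144/3.8 = 37.89 MPa.
For a solid shaft σ_b = 32M/(πd³) and τ = 16T/(πd³), so the von Mises stress is σ' = (16/πd³)·√(4M²+3T²).
√(4M²+3T²) = √(4×(364000)² + 3×(1.570×10^6)²) = 2.815×10^6 N·mm.
d³ = 16×2.815×10^6/(π×37.89) = 378300 mm³.
d = 72.33 mm.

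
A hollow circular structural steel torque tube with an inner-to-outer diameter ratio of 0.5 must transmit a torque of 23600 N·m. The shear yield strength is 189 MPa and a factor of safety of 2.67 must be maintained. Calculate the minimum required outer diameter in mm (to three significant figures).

τ_allow = 189/2.67 = 70.79 MPa.
For a hollow shaft τ = 16T/[πd_o³(1−k⁴)] with k = 0.5, so 1−k⁴ = 0.9375.
d_o³ = 16T/[π τ_allow (1−k⁴)] = 16×2.3600×10^7/(π×70.79×0.9375) = 1.811×10^6 mm³.
d_o = 121.9 mm.

d_o = 122 mm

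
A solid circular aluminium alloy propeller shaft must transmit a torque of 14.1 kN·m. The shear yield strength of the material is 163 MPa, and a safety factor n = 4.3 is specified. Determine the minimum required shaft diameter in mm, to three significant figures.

Allowable shear stress τ_allow = 163/4.3 = 37.91 MPa.
For a solid shaft τ = 16T/(πd³), so d³ = 16T/(π τ_allow) = 16×1.4100×10^7/(π×37.91) = 1.894×10^6 mm³.
d = (1.894×10^6)^(1/3) = 123.7 mm.

d = 124 mm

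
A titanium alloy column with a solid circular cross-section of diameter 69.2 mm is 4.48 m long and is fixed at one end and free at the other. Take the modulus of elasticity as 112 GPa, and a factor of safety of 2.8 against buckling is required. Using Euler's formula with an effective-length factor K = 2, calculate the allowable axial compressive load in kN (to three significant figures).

P_allow = 5.54 kN

I = πd⁴/64 = π×69.2⁴/64 = 1.126×10^6 mm⁴.
Effective length L_e = KL = 2×4.48 m = 8960 mm.
Euler critical load P_cr = π²EI/L_e² = π²×112000×1.126×10^6/8960² = 15500 N.
P_allow = P_cr/n = 15500/2.8 = 5535 N.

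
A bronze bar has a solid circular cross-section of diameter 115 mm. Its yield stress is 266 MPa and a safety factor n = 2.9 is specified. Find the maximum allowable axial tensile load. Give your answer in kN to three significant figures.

F_allow = 953 kN

σ_allow = 266/2.9 = 91.72 MPa.
A = πd²/4 = π×115²/4 = 10390 mm².
F_allow = σ_allow × A = 91.72×10390 = 952700 N.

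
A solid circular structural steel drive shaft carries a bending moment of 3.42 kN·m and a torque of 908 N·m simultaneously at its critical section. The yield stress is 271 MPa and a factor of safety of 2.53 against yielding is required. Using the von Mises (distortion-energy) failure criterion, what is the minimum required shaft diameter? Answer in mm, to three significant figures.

σ_allow = σ_y/n = 271/2.53 = 107.1 MPa.
For a solid shaft σ_b = 32M/(πd³) and τ = 16T/(πd³), so the von Mises stress is σ' = (16/πd³)·√(4M²+3T²).
√(4M²+3T²) = √(4×(3.420×10^6)² + 3×(908000)²) = 7.018×10^6 N·mm.
d³ = 16×7.018×10^6/(π×107.1) = 333700 mm³.
d = 69.36 mm.

d = 69.4 mm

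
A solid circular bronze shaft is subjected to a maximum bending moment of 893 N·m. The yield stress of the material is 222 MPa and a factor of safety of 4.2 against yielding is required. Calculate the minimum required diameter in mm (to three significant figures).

d = 55.6 mm

σ_allow = 222/4.2 = 52.86 MPa.
For a solid circular section σ = 32M/(πd³), so d³ = 32M/(π σ_allow) = 32×893000/(π×52.86) = 172100 mm³.
d = 55.62 mm.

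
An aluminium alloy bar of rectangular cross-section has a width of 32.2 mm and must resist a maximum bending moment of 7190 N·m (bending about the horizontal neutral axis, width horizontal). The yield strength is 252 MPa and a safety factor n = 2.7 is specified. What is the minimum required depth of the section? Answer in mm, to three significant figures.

σ_allow = 252/2.7 = 93.33 MPa.
For a rectangular section σ = 6M/(bh²), so h² = 6M/(b σ_allow) = 6×7190000/(32.2×93.33) = 14350 mm².
h = 119.8 mm.

h = 120 mm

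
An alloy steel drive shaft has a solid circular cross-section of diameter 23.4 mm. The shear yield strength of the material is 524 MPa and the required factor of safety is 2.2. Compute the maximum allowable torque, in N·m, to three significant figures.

τ_allow = 524/2.2 = 238.2 MPa.
For a solid shaft T_allow = τ_allow·πd³/16; πd³/16 = π×23.4³/16 = 2516 mm³.
T_allow = 238.2×2516 = 599200 N·mm = 599.2 N·m.

T_allow = 599 N·m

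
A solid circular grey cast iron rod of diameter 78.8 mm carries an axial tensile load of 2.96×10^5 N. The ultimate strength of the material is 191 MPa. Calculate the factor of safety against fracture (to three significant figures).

n = 3.15

A = πd²/4 = 4877 mm².
σ = F/A = 296000/4877 = 60.69 MPa.
n = 191/60.69 = 3.147.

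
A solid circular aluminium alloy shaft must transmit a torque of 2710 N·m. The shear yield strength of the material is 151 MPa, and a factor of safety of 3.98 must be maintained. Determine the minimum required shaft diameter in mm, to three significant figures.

Allowable shear stress τ_allow = 151/3.98 = 37.94 MPa.
For a solid shaft τ = 16T/(πd³), so d³ = 16T/(π τ_allow) = 16×2710000/(π×37.94) = 363800 mm³.
d = (363800)^(1/3) = 71.39 mm.

d = 71.4 mm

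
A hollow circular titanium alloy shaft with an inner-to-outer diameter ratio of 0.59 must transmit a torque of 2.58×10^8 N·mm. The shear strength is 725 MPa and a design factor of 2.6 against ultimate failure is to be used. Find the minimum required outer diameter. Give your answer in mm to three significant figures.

τ_allow = 725/2.6 = 278.8 MPa.
For a hollow shaft τ = 16T/[πd_o³(1−k⁴)] with k = 0.59, so 1−k⁴ = 0.8788.
d_o³ = 16T/[π τ_allow (1−k⁴)] = 16×2.5800×10^8/(π×278.8×0.8788) = 5.362×10^6 mm³.
d_o = 175.0 mm.

d_o = 175 mm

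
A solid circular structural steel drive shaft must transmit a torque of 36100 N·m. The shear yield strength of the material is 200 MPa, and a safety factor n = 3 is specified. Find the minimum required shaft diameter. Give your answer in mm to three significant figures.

Allowable shear stress τ_allow = 200/3 = 66.67 MPa.
For a solid shaft τ = 16T/(πd³), so d³ = 16T/(π τ_allow) = 16×3.6100×10^7/(π×66.67) = 2.758×10^6 mm³.
d = (2.758×10^6)^(1/3) = 140.2 mm.

d = 140 mm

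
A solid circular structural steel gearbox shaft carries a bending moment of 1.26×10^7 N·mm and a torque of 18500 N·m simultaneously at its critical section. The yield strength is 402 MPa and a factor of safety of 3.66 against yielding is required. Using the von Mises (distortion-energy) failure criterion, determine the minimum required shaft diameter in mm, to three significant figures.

σ_allow = σ_y/n = 402/3.66 = 109.8 MPa.
For a solid shaft σ_b = 32M/(πd³) and τ = 16T/(πd³), so the von Mises stress is σ' = (16/πd³)·√(4M²+3T²).
√(4M²+3T²) = √(4×(1.260×10^7)² + 3×(1.850×10^7)²) = 4.077×10^7 N·mm.
d³ = 16×4.077×10^7/(π×109.8) = 1.890×10^6 mm³.
d = 123.6 mm.

d = 124 mm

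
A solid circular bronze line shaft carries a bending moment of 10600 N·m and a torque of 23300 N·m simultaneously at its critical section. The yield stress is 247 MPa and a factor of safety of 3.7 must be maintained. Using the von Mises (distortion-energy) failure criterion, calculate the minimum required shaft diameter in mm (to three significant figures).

d = 152 mm

σ_allow = σ_y/n = 247/3.7 = 66.76 MPa.
For a solid shaft σ_b = 32M/(πd³) and τ = 16T/(πd³), so the von Mises stress is σ' = (16/πd³)·√(4M²+3T²).
√(4M²+3T²) = √(4×(1.060×10^7)² + 3×(2.330×10^7)²) = 4.559×10^7 N·mm.
d³ = 16×4.559×10^7/(π×66.76) = 3.478×10^6 mm³.
d = 151.5 mm.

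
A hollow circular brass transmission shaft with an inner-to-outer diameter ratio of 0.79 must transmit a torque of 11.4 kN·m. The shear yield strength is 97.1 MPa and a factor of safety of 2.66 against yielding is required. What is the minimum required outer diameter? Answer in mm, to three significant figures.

d_o = 138 mm

τ_allow = 97.1/2.66 = 36.50 MPa.
For a hollow shaft τ = 16T/[πd_o³(1−k⁴)] with k = 0.79, so 1−k⁴ = 0.6105.
d_o³ = 16T/[π τ_allow (1−k⁴)] = 16×1.1400×10^7/(π×36.50×0.6105) = 2.605×10^6 mm³.
d_o = 137.6 mm.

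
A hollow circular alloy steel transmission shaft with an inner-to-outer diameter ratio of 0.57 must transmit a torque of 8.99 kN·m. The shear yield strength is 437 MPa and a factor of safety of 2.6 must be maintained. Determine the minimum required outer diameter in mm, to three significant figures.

τ_allow = 437/2.6 = 168.1 MPa.
For a hollow shaft τ = 16T/[πd_o³(1−k⁴)] with k = 0.57, so 1−k⁴ = 0.8944.
d_o³ = 16T/[π τ_allow (1−k⁴)] = 16×8990000/(π×168.1×0.8944) = 304600 mm³.
d_o = 67.28 mm.

d_o = 67.3 mm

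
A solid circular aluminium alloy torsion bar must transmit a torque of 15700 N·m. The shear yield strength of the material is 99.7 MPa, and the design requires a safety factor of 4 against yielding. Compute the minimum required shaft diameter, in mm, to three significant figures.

Allowable shear stress τ_allow = 99.7/4 = 24.93 MPa.
For a solid shaft τ = 16T/(πd³), so d³ = 16T/(π τ_allow) = 16×1.5700×10^7/(π×24.93) = 3.208×10^6 mm³.
d = (3.208×10^6)^(1/3) = 147.5 mm.

d = 147 mm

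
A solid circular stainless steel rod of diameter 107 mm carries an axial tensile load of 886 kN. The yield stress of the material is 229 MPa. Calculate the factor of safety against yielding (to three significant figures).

A = πd²/4 = 8992 mm².
σ = F/A = 886000/8992 = 98.53 MPa.
n = 229/98.53 = 2.324.

n = 2.32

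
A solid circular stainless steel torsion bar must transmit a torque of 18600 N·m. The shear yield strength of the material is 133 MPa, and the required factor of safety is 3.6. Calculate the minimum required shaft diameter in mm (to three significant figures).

Allowable shear stress τ_allow = 133/3.6 = 36.94 MPa.
For a solid shaft τ = 16T/(πd³), so d³ = 16T/(π τ_allow) = 16×1.8600×10^7/(π×36.94) = 2.564×10^6 mm³.
d = (2.564×10^6)^(1/3) = 136.9 mm.

d = 137 mm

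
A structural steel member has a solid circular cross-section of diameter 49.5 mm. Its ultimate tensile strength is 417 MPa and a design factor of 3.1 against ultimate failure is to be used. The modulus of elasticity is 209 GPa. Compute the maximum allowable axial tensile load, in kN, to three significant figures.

F_allow = 259 kN

σ_allow = 417/3.1 = 134.5 MPa.
A = πd²/4 = π×49.5²/4 = 1924 mm².
F_allow = σ_allow × A = 134.5×1924 = 258900 N.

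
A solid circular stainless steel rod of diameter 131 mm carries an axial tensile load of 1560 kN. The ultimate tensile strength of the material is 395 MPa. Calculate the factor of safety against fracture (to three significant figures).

n = 3.41

A = πd²/4 = 13480 mm².
σ = F/A = 1560000/13480 = 115.7 MPa.
n = 395/115.7 = 3.413.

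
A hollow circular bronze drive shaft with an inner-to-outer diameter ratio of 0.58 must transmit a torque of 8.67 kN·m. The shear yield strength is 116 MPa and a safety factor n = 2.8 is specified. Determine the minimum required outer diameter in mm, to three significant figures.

τ_allow = 116/2.8 = 41.43 MPa.
For a hollow shaft τ = 16T/[πd_o³(1−k⁴)] with k = 0.58, so 1−k⁴ = 0.8868.
d_o³ = 16T/[π τ_allow (1−k⁴)] = 16×8670000/(π×41.43×0.8868) = 1.202×10^6 mm³.
d_o = 106.3 mm.

d_o = 106 mm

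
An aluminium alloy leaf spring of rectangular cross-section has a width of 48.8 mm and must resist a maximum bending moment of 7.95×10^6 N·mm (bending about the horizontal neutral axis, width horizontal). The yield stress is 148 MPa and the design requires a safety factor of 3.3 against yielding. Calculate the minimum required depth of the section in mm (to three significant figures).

h = 148 mm

σ_allow = 148/3.3 = 44.85 MPa.
For a rectangular section σ = 6M/(bh²), so h² = 6M/(b σ_allow) = 6×7950000/(48.8×44.85) = 21790 mm².
h = 147.6 mm.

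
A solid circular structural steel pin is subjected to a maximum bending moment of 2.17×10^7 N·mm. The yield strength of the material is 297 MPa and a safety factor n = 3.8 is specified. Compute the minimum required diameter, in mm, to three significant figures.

σ_allow = 297/3.8 = 78.16 MPa.
For a solid circular section σ = 32M/(πd³), so d³ = 32M/(π σ_allow) = 32×2.1700×10^7/(π×78.16) = 2.828×10^6 mm³.
d = 141.4 mm.

d = 141 mm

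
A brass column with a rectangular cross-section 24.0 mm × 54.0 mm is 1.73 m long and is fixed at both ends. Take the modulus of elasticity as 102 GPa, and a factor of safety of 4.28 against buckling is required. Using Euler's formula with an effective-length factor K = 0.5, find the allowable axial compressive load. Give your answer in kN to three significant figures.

Buckling occurs about the weak axis: I_min = h·b³/12 = 54.0×24.0³/12 = 62210 mm⁴ (b = 24.0 mm is the smaller dimension).
Effective length L_e = KL = 0.5×1.73 m = 865.0 mm.
Euler critical load P_cr = π²EI/L_e² = π²×102000×62210/865.0² = 83700 N.
P_allow = P_cr/n = 83700/4.28 = 19560 N.

P_allow = 19.6 kN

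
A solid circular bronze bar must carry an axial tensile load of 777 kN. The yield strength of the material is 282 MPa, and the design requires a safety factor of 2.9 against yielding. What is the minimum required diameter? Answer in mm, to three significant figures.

d = 101 mm

Allowable stress σ_allow = 282/2.9 = 97.24 MPa.
Required area A = F/σ_allow = 777000/97.24 = 7990 mm².
A = πd²/4 → d = √(4A/π) = 100.9 mm.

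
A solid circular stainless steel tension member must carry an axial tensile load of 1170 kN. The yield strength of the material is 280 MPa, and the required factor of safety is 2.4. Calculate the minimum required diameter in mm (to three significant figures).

Allowable stress σ_allow = 280/2.4 = 116.7 MPa.
Required area A = F/σ_allow = 1170000/116.7 = 10030 mm².
A = πd²/4 → d = √(4A/π) = 113.0 mm.

d = 113 mm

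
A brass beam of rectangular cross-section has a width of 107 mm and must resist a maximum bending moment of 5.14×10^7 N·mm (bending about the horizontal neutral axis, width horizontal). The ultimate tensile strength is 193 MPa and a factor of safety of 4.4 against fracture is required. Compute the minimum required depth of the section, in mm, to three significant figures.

h = 256 mm

σ_allow = 193/4.4 = 43.86 MPa.
For a rectangular section σ = 6M/(bh²), so h² = 6M/(b σ_allow) = 6×5.1400×10^7/(107×43.86) = 65710 mm².
h = 256.3 mm.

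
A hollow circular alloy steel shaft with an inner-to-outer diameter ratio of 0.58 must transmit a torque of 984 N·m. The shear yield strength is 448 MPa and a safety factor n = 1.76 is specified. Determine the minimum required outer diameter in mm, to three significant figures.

τ_allow = 448/1.76 = 254.5 MPa.
For a hollow shaft τ = 16T/[πd_o³(1−k⁴)] with k = 0.58, so 1−k⁴ = 0.8868.
d_o³ = 16T/[π τ_allow (1−k⁴)] = 16×984000/(π×254.5×0.8868) = 22200 mm³.
d_o = 28.11 mm.

d_o = 28.1 mm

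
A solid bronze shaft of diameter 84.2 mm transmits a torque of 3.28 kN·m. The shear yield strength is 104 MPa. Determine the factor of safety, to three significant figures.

n = 3.72

τ = 16T/(πd³) = 16×3280000/(π×84.2³) = 27.98 MPa.
n = τ_limit/τ = 104/27.98 = 3.716.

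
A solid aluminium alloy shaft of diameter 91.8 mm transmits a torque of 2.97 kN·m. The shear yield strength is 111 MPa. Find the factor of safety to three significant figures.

τ = 16T/(πd³) = 16×2970000/(π×91.8³) = 19.55 MPa.
n = τ_limit/τ = 111/19.55 = 5.677.

n = 5.68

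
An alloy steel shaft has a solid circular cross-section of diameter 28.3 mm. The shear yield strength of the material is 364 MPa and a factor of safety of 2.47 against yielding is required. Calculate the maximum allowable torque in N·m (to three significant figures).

τ_allow = 364/2.47 = 147.4 MPa.
For a solid shaft T_allow = τ_allow·πd³/16; πd³/16 = π×28.3³/16 = 4450 mm³.
T_allow = 147.4×4450 = 655800 N·mm = 655.8 N·m.

T_allow = 656 N·m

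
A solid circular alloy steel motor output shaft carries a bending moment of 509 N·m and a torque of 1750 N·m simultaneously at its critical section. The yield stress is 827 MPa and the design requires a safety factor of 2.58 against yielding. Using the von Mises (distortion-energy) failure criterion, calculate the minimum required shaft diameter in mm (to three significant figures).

d = 37.0 mm

σ_allow = σ_y/n = 827/2.58 = 320.5 MPa.
For a solid shaft σ_b = 32M/(πd³) and τ = 16T/(πd³), so the von Mises stress is σ' = (16/πd³)·√(4M²+3T²).
√(4M²+3T²) = √(4×(509000)² + 3×(1.750×10^6)²) = 3.197×10^6 N·mm.
d³ = 16×3.197×10^6/(π×320.5) = 50800 mm³.
d = 37.04 mm.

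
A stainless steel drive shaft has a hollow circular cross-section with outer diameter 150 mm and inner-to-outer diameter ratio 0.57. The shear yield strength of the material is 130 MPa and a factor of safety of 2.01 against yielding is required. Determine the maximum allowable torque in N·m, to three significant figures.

T_allow = 38300 N·m

τ_allow = 130/2.01 = 64.68 MPa.
For a hollow shaft T_allow = τ_allow·πd_o³(1−k⁴)/16 with 1−k⁴ = 0.8944, so πd_o³(1−k⁴)/16 = 592700 mm³.
T_allow = 64.68×592700 = 3.834×10^7 N·mm = 38340 N·m.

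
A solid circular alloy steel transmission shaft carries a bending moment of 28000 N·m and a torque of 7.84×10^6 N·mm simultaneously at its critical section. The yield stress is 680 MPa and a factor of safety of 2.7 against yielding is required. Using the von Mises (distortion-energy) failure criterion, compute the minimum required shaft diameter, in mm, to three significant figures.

d = 105 mm

σ_allow = σ_y/n = 680/2.7 = 251.9 MPa.
For a solid shaft σ_b = 32M/(πd³) and τ = 16T/(πd³), so the von Mises stress is σ' = (16/πd³)·√(4M²+3T²).
√(4M²+3T²) = √(4×(2.800×10^7)² + 3×(7.840×10^6)²) = 5.762×10^7 N·mm.
d³ = 16×5.762×10^7/(π×251.9) = 1.165×10^6 mm³.
d = 105.2 mm.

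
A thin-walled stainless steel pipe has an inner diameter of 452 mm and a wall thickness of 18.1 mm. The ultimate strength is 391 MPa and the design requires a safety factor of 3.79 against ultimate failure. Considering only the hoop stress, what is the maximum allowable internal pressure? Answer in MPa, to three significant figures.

σ_allow = 391/3.79 = 103.2 MPa.
σ_h = pD/(2t) → p_allow = 2σ_allow t/D = 2×103.2×18.1/452 = 8.262 MPa.

p_allow = 8.26 MPa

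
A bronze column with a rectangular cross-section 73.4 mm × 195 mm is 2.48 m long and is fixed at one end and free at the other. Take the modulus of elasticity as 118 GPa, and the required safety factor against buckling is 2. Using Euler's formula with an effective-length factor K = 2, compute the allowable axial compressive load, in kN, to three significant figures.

Buckling occurs about the weak axis: I_min = h·b³/12 = 195×73.4³/12 = 6.426×10^6 mm⁴ (b = 73.4 mm is the smaller dimension).
Effective length L_e = KL = 2×2.48 m = 4960 mm.
Euler critical load P_cr = π²EI/L_e² = π²×118000×6.426×10^6/4960² = 304200 N.
P_allow = P_cr/n = 304200/2 = 152100 N.

P_allow = 152 kN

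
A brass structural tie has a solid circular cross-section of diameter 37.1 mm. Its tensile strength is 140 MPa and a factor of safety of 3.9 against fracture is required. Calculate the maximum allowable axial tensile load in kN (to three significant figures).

F_allow = 38.8 kN

σ_allow = 140/3.9 = 35.90 MPa.
A = πd²/4 = π×37.1²/4 = 1081 mm².
F_allow = σ_allow × A = 35.90×1081 = 38810 N.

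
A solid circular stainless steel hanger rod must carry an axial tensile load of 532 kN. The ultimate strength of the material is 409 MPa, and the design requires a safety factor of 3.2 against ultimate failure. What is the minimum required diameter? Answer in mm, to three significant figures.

d = 72.8 mm

Allowable stress σ_allow = 409/3.2 = 127.8 MPa.
Required area A = F/σ_allow = 532000/127.8 = 4162 mm².
A = πd²/4 → d = √(4A/π) = 72.80 mm.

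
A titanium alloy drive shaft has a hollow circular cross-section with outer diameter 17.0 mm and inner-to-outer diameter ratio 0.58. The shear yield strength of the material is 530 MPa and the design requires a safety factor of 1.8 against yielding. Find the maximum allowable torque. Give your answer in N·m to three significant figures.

T_allow = 252 N·m

τ_allow = 530/1.8 = 294.4 MPa.
For a hollow shaft T_allow = τ_allow·πd_o³(1−k⁴)/16 with 1−k⁴ = 0.8868, so πd_o³(1−k⁴)/16 = 855.5 mm³.
T_allow = 294.4×855.5 = 251900 N·mm = 251.9 N·m.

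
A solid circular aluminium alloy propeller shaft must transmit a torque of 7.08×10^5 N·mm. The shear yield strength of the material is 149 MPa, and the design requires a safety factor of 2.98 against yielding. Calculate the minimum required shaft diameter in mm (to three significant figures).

d = 41.6 mm

Allowable shear stress τ_allow = 149/2.98 = 50.00 MPa.
For a solid shaft τ = 16T/(πd³), so d³ = 16T/(π τ_allow) = 16×708000/(π×50.00) = 72120 mm³.
d = (72120)^(1/3) = 41.62 mm.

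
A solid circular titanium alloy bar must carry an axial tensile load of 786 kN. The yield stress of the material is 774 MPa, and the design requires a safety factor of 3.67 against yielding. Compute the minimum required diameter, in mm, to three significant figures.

d = 68.9 mm

Allowable stress σ_allow = 774/3.67 = 210.9 MPa.
Required area A = F/σ_allow = 786000/210.9 = 3727 mm².
A = πd²/4 → d = √(4A/π) = 68.89 mm.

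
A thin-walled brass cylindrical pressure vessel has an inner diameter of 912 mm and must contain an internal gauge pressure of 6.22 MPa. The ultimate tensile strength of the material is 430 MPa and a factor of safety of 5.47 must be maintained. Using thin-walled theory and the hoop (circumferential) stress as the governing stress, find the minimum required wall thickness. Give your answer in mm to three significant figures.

σ_allow = 430/5.47 = 78.61 MPa.
Hoop stress σ_h = pD/(2t), so t = pD/(2σ_allow) = 6.22×912/(2×78.61) = 36.08 mm.

t = 36.1 mm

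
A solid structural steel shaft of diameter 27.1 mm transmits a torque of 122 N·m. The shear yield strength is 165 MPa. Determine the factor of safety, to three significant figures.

τ = 16T/(πd³) = 16×122000/(π×27.1³) = 31.22 MPa.
n = τ_limit/τ = 165/31.22 = 5.285.

n = 5.29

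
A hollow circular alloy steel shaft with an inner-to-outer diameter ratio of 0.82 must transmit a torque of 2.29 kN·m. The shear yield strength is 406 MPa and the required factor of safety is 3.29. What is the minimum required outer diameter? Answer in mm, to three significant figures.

d_o = 55.7 mm

τ_allow = 406/3.29 = 123.4 MPa.
For a hollow shaft τ = 16T/[πd_o³(1−k⁴)] with k = 0.82, so 1−k⁴ = 0.5479.
d_o³ = 16T/[π τ_allow (1−k⁴)] = 16×2290000/(π×123.4×0.5479) = 172500 mm³.
d_o = 55.67 mm.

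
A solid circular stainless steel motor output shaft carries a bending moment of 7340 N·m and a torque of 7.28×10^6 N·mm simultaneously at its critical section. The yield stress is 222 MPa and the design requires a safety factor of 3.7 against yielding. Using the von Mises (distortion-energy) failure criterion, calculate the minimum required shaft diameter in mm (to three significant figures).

σ_allow = σ_y/n = 222/3.7 = 60.00 MPa.
For a solid shaft σ_b = 32M/(πd³) and τ = 16T/(πd³), so the von Mises stress is σ' = (16/πd³)·√(4M²+3T²).
√(4M²+3T²) = √(4×(7.340×10^6)² + 3×(7.280×10^6)²) = 1.935×10^7 N·mm.
d³ = 16×1.935×10^7/(π×60.00) = 1.643×10^6 mm³.
d = 118.0 mm.

d = 118 mm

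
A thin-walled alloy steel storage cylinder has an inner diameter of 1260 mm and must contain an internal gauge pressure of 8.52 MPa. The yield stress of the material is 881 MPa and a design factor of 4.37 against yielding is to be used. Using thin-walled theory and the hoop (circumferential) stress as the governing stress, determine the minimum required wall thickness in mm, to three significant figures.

t = 26.6 mm

σ_allow = 881/4.37 = 201.6 MPa.
Hoop stress σ_h = pD/(2t), so t = pD/(2σ_allow) = 8.52×1260/(2×201.6) = 26.62 mm.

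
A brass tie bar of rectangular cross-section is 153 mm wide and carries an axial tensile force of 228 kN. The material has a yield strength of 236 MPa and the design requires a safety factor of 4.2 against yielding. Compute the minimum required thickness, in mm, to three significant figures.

t = 26.5 mm

σ_allow = 236/4.2 = 56.19 MPa.
Required area A = F/σ_allow = 228000/56.19 = 4058 mm².
t = A/w = 4058/153 = 26.52 mm.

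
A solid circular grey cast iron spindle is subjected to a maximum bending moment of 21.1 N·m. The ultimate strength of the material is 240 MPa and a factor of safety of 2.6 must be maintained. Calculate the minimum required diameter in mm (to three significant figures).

σ_allow = 240/2.6 = 92.31 MPa.
For a solid circular section σ = 32M/(πd³), so d³ = 32M/(π σ_allow) = 32×21100/(π×92.31) = 2328 mm³.
d = 13.25 mm.

d = 13.3 mm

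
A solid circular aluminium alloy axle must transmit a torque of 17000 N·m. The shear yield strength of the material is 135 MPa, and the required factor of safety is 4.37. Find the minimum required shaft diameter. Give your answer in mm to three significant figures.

Allowable shear stress τ_allow = 135/4.37 = 30.89 MPa.
For a solid shaft τ = 16T/(πd³), so d³ = 16T/(π τ_allow) = 16×1.7000×10^7/(π×30.89) = 2.803×10^6 mm³.
d = (2.803×10^6)^(1/3) = 141.0 mm.

d = 141 mm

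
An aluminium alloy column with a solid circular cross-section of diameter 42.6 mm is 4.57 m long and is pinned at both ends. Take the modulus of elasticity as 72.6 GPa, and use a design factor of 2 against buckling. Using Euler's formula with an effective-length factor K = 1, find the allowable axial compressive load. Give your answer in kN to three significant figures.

P_allow = 2.77 kN

I = πd⁴/64 = π×42.6⁴/64 = 161700 mm⁴.
Effective length L_e = KL = 1×4.57 m = 4570 mm.
Euler critical load P_cr = π²EI/L_e² = π²×72600×161700/4570² = 5546 N.
P_allow = P_cr/n = 5546/2 = 2773 N.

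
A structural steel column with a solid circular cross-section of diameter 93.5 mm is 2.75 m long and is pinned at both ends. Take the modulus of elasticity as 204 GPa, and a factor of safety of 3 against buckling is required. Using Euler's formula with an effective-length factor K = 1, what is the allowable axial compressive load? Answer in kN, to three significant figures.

I = πd⁴/64 = π×93.5⁴/64 = 3.752×10^6 mm⁴.
Effective length L_e = KL = 1×2.75 m = 2750 mm.
Euler critical load P_cr = π²EI/L_e² = π²×204000×3.752×10^6/2750² = 998800 N.
P_allow = P_cr/n = 998800/3 = 332900 N.

P_allow = 333 kN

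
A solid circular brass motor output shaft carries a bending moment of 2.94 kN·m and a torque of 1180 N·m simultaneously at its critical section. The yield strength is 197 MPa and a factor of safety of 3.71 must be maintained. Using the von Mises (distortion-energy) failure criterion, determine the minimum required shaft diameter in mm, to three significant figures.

d = 84.2 mm

σ_allow = σ_y/n = 197/3.71 = 53.10 MPa.
For a solid shaft σ_b = 32M/(πd³) and τ = 16T/(πd³), so the von Mises stress is σ' = (16/πd³)·√(4M²+3T²).
√(4M²+3T²) = √(4×(2.940×10^6)² + 3×(1.180×10^6)²) = 6.225×10^6 N·mm.
d³ = 16×6.225×10^6/(π×53.10) = 597100 mm³.
d = 84.21 mm.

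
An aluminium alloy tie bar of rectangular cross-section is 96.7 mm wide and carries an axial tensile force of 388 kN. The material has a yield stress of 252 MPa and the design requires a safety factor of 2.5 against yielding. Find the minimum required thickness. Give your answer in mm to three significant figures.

t = 39.8 mm

σ_allow = 252/2.5 = 100.8 MPa.
Required area A = F/σ_allow = 388000/100.8 = 3849 mm².
t = A/w = 3849/96.7 = 39.81 mm.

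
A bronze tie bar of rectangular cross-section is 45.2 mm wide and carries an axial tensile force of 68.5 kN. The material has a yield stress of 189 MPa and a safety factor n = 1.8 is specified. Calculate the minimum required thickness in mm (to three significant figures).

σ_allow = 189/1.8 = 105.0 MPa.
Required area A = F/σ_allow = 68500/105.0 = 652.4 mm².
t = A/w = 652.4/45.2 = 14.43 mm.

t = 14.4 mm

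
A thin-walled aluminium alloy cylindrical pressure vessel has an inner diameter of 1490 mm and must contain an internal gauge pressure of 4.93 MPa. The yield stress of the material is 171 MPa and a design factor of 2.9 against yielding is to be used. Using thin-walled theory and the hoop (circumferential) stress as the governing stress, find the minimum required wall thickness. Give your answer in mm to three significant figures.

t = 62.3 mm

σ_allow = 171/2.9 = 58.97 MPa.
Hoop stress σ_h = pD/(2t), so t = pD/(2σ_allow) = 4.93×1490/(2×58.97) = 62.29 mm.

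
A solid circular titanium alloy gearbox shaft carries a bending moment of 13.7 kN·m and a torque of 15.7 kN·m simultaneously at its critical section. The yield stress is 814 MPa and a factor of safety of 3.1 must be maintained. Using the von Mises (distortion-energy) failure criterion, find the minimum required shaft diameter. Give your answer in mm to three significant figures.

σ_allow = σ_y/n = 814/3.1 = 262.6 MPa.
For a solid shaft σ_b = 32M/(πd³) and τ = 16T/(πd³), so the von Mises stress is σ' = (16/πd³)·√(4M²+3T²).
√(4M²+3T²) = √(4×(1.370×10^7)² + 3×(1.570×10^7)²) = 3.860×10^7 N·mm.
d³ = 16×3.860×10^7/(π×262.6) = 748700 mm³.
d = 90.81 mm.

d = 90.8 mm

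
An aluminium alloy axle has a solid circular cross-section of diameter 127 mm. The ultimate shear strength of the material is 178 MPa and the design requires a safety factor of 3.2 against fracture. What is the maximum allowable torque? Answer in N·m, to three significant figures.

T_allow = 22400 N·m

τ_allow = 178/3.2 = 55.62 MPa.
For a solid shaft T_allow = τ_allow·πd³/16; πd³/16 = π×127³/16 = 402200 mm³.
T_allow = 55.62×402200 = 2.237×10^7 N·mm = 22370 N·m.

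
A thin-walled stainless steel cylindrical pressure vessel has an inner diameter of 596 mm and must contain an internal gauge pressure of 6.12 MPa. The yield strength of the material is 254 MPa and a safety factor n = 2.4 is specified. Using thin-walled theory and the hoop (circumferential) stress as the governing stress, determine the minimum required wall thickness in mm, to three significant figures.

σ_allow = 254/2.4 = 105.8 MPa.
Hoop stress σ_h = pD/(2t), so t = pD/(2σ_allow) = 6.12×596/(2×105.8) = 17.23 mm.

t = 17.2 mm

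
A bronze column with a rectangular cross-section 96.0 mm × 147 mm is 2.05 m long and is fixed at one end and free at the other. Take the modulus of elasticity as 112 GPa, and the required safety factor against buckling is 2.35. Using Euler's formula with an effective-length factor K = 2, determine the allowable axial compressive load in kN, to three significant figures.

P_allow = 303 kN

Buckling occurs about the weak axis: I_min = h·b³/12 = 147×96.0³/12 = 1.084×10^7 mm⁴ (b = 96.0 mm is the smaller dimension).
Effective length L_e = KL = 2×2.05 m = 4100 mm.
Euler critical load P_cr = π²EI/L_e² = π²×112000×1.084×10^7/4100² = 712700 N.
P_allow = P_cr/n = 712700/2.35 = 303300 N.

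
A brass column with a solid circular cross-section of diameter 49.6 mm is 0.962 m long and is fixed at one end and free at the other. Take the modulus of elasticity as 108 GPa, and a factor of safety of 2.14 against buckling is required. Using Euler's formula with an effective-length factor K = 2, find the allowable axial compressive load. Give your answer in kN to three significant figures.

I = πd⁴/64 = π×49.6⁴/64 = 297100 mm⁴.
Effective length L_e = KL = 2×0.962 m = 1924 mm.
Euler critical load P_cr = π²EI/L_e² = π²×108000×297100/1924² = 85550 N.
P_allow = P_cr/n = 85550/2.14 = 39980 N.

P_allow = 40.0 kN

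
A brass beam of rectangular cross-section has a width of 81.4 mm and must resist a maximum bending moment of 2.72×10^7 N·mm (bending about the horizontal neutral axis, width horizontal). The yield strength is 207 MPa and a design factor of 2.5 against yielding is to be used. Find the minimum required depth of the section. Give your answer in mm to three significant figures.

h = 156 mm

σ_allow = 207/2.5 = 82.80 MPa.
For a rectangular section σ = 6M/(bh²), so h² = 6M/(b σ_allow) = 6×2.7200×10^7/(81.4×82.80) = 24210 mm².
h = 155.6 mm.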